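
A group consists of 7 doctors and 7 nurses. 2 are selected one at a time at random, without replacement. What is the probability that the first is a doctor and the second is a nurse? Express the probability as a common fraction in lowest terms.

7/26

Multiply the conditional probabilities at each draw: 7/14 · 7/13 = 49/182 = 7/26.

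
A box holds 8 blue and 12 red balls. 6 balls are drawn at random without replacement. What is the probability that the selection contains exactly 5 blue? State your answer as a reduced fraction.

28/1615

Total number of selections: C(20,6) = 38760.
Selections with exactly 5 blue: choose 5 of the 8 blue and 1 of the 12 red, C(8,5)·C(12,1) = 56·12 = 672.
Probability = 672/38760 = 28/1615.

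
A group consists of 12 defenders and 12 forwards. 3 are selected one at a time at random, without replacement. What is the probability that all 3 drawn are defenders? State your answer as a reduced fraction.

5/46

Multiply the conditional probabilities at each draw: 12/24 · 11/23 · 10/22 = 1320/12144 = 5/46.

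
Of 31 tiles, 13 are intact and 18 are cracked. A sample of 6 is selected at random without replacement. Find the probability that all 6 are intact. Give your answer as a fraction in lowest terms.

44/18879

There are C(31,6) = 736281 possible selections.
Selections with all intact: C(13,6) = 1716.
Probability = 1716/736281 = 44/18879.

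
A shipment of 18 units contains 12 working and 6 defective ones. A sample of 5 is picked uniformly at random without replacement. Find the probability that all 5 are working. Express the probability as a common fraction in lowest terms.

There are C(18,5) = 8568 possible selections.
Selections with all working: C(12,5) = 792.
Probability = 792/8568 = 11/119.

11/119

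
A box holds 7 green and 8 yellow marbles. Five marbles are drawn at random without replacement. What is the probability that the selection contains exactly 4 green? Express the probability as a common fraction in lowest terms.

40/429

There are C(15,5) = 3003 ways to choose 5 from 15.
Selections with exactly 4 green: choose 4 of the 7 green and 1 of the 8 yellow, C(7,4)·C(8,1) = 35·8 = 280.
Probability = 280/3003 = 40/429.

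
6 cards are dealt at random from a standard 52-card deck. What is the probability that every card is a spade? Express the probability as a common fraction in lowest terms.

There are C(52,6) = 20358520 possible 6-card hands.
Hands that are all spades: C(13,6) = 1716.
Probability = 1716/20358520 = 33/391510.

33/391510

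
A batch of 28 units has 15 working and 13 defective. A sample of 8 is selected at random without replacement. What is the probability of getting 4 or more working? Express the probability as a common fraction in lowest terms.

There are C(28,8) = 3108105 ways to choose the 8.
Count the complement (fewer than 4 working): C(15,0)·C(13,8) + C(15,1)·C(13,7) + C(15,2)·C(13,6) + C(15,3)·C(13,5) = 1287 + 25740 + 180180 + 585585 = 792792.
Probability = 1 − 792792/3108105 = 2315313/3108105 = 257/345.

257/345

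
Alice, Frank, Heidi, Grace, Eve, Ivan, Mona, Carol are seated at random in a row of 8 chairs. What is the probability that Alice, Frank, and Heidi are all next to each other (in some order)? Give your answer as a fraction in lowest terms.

There are 8! = 40320 arrangements.
Treat the three as one block: 6! placements × 3! orders within the block = 720·6 = 4320.
Probability = 4320/40320 = 3/28.

3/28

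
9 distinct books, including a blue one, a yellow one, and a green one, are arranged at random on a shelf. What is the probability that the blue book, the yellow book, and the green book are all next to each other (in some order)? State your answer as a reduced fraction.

There are 9! = 362880 arrangements.
Treat the three as one block: 7! placements × 3! orders within the block = 5040·6 = 30240.
Probability = 30240/362880 = 1/12.

1/12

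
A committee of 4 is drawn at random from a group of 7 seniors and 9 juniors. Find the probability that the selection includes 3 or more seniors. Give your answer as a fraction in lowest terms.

Total selections: C(16,4) = 1820.
Favorable selections (3 or more seniors): C(7,3)·C(9,1) + C(7,4)·C(9,0) = 315 + 35 = 350.
Probability = 350/1820 = 5/26.

5/26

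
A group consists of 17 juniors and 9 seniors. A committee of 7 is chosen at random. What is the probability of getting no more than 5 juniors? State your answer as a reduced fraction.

5067/6325

There are C(26,7) = 657800 ways to choose the 7.
Count the complement (more than 5 juniors): C(17,6)·C(9,1) + C(17,7)·C(9,0) = 111384 + 19448 = 130832.
Probability = 1 − 130832/657800 = 526968/657800 = 5067/6325.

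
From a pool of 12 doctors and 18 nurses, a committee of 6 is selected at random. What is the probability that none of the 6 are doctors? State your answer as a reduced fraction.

There are C(30,6) = 593775 possible selections.
Selections with no doctors (all nurses): C(18,6) = 18564.
Probability = 18564/593775 = 68/2175.

68/2175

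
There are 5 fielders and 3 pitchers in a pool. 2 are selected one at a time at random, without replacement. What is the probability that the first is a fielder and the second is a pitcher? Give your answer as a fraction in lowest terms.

Multiply the conditional probabilities at each draw: 5/8 · 3/7 = 15/56.

15/56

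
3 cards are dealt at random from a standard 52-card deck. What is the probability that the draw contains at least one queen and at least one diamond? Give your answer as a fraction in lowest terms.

There are C(52,3) = 22100 possible draws.
By inclusion-exclusion on the complements, draws missing all queens or all diamonds: C(48,3) + C(39,3) − C(36,3) = 17296 + 9139 − 7140 = 19295.
So draws with at least one of each: 22100 − 19295 = 2805, probability 2805/22100 = 33/260.

33/260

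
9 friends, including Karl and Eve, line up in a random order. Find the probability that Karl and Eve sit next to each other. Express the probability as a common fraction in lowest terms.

There are 9! = 362880 arrangements.
Treat Karl and Eve as a block: 8! arrangements of the blocks × 2 orders within the block = 2·40320 = 80640.
Probability = 80640/362880 = 2/9.

2/9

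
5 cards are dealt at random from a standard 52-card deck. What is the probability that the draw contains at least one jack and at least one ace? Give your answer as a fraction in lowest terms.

6509/64974

There are C(52,5) = 2598960 possible draws.
By inclusion-exclusion on the complements, draws missing all jacks or all aces: C(48,5) + C(48,5) − C(44,5) = 1712304 + 1712304 − 1086008 = 2338600.
So draws with at least one of each: 2598960 − 2338600 = 260360, probability 260360/2598960 = 6509/64974.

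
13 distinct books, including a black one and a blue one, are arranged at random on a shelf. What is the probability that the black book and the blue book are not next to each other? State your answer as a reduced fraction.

11/13

There are 13! = 6227020800 arrangements.
Arrangements with the black book and the blue book adjacent: 2·12! = 958003200.
So not adjacent: 6227020800 − 958003200 = 5269017600, probability 5269017600/6227020800 = 11/13.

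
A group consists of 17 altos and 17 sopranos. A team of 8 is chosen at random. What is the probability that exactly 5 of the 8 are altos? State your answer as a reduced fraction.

Total number of selections: C(34,8) = 18156204.
Selections with exactly 5 altos: choose 5 of the 17 altos and 3 of the 17 sopranos, C(17,5)·C(17,3) = 6188·680 = 4207840.
Probability = 4207840/18156204 = 61880/267003.

61880/267003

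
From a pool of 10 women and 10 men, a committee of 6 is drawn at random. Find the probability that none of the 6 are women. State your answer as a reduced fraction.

There are C(20,6) = 38760 possible selections.
Selections with no women (all men): C(10,6) = 210.
Probability = 210/38760 = 7/1292.

7/1292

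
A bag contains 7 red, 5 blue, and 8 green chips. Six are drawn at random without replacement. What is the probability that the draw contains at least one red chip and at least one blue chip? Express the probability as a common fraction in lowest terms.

There are C(20,6) = 38760 possible draws.
By inclusion-exclusion on the complements, draws missing all red or all blue: C(13,6) + C(15,6) − C(8,6) = 1716 + 5005 − 28 = 6693.
So draws with at least one of each: 38760 − 6693 = 32067, probability 32067/38760 = 10689/12920.

10689/12920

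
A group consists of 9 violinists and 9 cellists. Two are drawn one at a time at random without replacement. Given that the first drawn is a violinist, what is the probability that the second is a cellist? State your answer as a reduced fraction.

After removing one violinist, 17 remain: 8 violinists and 9 cellists.
So the probability the next is a cellist is 9/17.

9/17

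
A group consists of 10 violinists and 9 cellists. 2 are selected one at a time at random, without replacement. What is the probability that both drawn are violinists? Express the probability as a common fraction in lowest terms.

5/19

Multiply the conditional probabilities at each draw: 10/19 · 9/18 = 90/342 = 5/19.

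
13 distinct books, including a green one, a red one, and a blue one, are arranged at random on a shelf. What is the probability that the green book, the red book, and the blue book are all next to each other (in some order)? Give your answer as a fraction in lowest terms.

1/26

There are 13! = 6227020800 arrangements.
Treat the three as one block: 11! placements × 3! orders within the block = 39916800·6 = 239500800.
Probability = 239500800/6227020800 = 1/26.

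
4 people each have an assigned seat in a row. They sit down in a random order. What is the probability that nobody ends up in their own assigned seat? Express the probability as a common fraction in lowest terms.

There are 4! = 24 seatings.
By inclusion-exclusion, seatings with no fixed points: C(4,0)·4! − C(4,1)·3! + C(4,2)·2! − C(4,3)·1! + C(4,4)·0! = 9.
Probability = 9/24 = 3/8.

3/8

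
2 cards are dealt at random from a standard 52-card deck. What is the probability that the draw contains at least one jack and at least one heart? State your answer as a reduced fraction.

29/442

There are C(52,2) = 1326 possible draws.
By inclusion-exclusion on the complements, draws missing all jacks or all hearts: C(48,2) + C(39,2) − C(36,2) = 1128 + 741 − 630 = 1239.
So draws with at least one of each: 1326 − 1239 = 87, probability 87/1326 = 29/442.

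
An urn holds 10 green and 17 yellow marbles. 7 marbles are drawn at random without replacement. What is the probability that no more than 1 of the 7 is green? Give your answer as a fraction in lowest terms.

Total selections: C(27,7) = 888030.
Favorable selections (no more than 1 green): C(10,0)·C(17,7) + C(10,1)·C(17,6) = 19448 + 123760 = 143208.
Probability = 143208/888030 = 204/1265.

204/1265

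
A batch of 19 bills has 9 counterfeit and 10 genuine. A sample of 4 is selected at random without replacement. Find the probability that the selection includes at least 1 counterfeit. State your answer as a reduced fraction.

Total selections: C(19,4) = 3876.
The complement is all 4 are genuine: C(10,4) = 210.
Probability = 1 − 210/3876 = 3666/3876 = 611/646.

611/646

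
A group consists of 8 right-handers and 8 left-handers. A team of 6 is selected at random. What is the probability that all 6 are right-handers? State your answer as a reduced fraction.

There are C(16,6) = 8008 possible selections.
Selections with all right-handers: C(8,6) = 28.
Probability = 28/8008 = 1/286.

1/286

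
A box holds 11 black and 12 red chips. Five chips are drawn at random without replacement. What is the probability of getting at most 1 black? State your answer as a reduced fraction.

Total selections: C(23,5) = 33649.
Favorable selections (at most 1 black): C(11,0)·C(12,5) + C(11,1)·C(12,4) = 792 + 5445 = 6237.
Probability = 6237/33649 = 81/437.

81/437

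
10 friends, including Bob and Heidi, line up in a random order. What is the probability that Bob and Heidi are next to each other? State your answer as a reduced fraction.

There are 10! = 3628800 arrangements.
Treat Bob and Heidi as a block: 9! arrangements of the blocks × 2 orders within the block = 2·362880 = 725760.
Probability = 725760/3628800 = 1/5.

1/5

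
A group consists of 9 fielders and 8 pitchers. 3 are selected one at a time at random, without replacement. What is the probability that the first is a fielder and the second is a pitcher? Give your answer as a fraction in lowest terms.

9/34

Multiply the conditional probabilities at each draw: 9/17 · 8/16 = 72/272 = 9/34.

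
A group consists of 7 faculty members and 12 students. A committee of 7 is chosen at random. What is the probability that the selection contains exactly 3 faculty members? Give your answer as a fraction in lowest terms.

5775/16796

There are C(19,7) = 50388 ways to choose 7 from 19.
Selections with exactly 3 faculty members: choose 3 of the 7 faculty members and 4 of the 12 students, C(7,3)·C(12,4) = 35·495 = 17325.
Probability = 17325/50388 = 5775/16796.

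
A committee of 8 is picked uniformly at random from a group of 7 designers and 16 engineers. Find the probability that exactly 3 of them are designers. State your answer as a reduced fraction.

Total number of selections: C(23,8) = 490314.
Selections with exactly 3 designers: choose 3 of the 7 designers and 5 of the 16 engineers, C(7,3)·C(16,5) = 35·4368 = 152880.
Probability = 152880/490314 = 25480/81719.

25480/81719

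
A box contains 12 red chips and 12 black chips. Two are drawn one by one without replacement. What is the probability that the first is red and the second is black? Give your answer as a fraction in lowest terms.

6/23

Multiply the conditional probabilities at each draw: 12/24 · 12/23 = 144/552 = 6/23.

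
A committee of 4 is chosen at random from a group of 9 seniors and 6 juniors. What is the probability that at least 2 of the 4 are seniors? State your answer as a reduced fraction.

There are C(15,4) = 1365 ways to choose the 4.
Count the complement (fewer than 2 seniors): C(9,0)·C(6,4) + C(9,1)·C(6,3) = 15 + 180 = 195.
Probability = 1 − 195/1365 = 1170/1365 = 6/7.

6/7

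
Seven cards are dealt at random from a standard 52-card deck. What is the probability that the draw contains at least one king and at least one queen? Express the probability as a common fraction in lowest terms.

There are C(52,7) = 133784560 possible draws.
By inclusion-exclusion on the complements, draws missing all kings or all queens: C(48,7) + C(48,7) − C(44,7) = 73629072 + 73629072 − 38320568 = 108937576.
So draws with at least one of each: 133784560 − 108937576 = 24846984, probability 24846984/133784560 = 3105873/16723070.

3105873/16723070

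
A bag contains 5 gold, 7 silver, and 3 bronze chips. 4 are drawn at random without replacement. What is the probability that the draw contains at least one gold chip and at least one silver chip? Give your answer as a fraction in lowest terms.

31/39

There are C(15,4) = 1365 possible draws.
By inclusion-exclusion on the complements, draws missing all gold or all silver: C(10,4) + C(8,4) − C(3,4) = 210 + 70 − 0 = 280.
So draws with at least one of each: 1365 − 280 = 1085, probability 1085/1365 = 31/39.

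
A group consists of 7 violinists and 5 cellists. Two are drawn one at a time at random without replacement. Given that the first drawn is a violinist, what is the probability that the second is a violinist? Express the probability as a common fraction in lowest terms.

After removing one violinist, 11 remain: 6 violinists and 5 cellists.
So the probability the next is a violinist is 6/11.

6/11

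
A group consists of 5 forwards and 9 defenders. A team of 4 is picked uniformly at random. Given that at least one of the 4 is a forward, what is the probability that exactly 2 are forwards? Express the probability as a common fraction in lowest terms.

Work in counts. Selections with at least one forward: C(14,4) − C(9,4) = 1001 − 126 = 875.
Of those, selections where exactly 2 are forwards: C(5,2)·C(9,2) = 10·36 = 360.
Conditional probability = 360/875 = 72/175.

72/175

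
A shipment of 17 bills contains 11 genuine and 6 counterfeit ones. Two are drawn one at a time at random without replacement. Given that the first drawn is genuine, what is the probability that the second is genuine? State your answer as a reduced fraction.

5/8

After removing one genuine, 16 remain: 10 genuine and 6 counterfeit.
So the probability the next is genuine is 10/16 = 5/8.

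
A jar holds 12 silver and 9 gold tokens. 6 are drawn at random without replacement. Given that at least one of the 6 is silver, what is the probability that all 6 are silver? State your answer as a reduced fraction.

11/645

Work in counts. Selections with at least one silver: C(21,6) − C(9,6) = 54264 − 84 = 54180.
Of those, selections where all 6 are silver: C(12,6) = 924.
Conditional probability = 924/54180 = 11/645.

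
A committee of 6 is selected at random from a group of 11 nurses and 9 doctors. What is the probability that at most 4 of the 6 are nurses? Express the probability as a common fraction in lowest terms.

569/646

Total selections: C(20,6) = 38760.
Count the complement (more than 4 nurses): C(11,5)·C(9,1) + C(11,6)·C(9,0) = 4158 + 462 = 4620.
Probability = 1 − 4620/38760 = 34140/38760 = 569/646.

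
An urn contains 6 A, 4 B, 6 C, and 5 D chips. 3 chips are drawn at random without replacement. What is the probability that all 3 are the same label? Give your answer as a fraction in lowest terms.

27/665

There are C(21,3) = 1330 ways to draw 3 chips.
All same label: C(6,3) + C(4,3) + C(6,3) + C(5,3) = 20 + 4 + 20 + 10 = 54.
Probability = 54/1330 = 27/665.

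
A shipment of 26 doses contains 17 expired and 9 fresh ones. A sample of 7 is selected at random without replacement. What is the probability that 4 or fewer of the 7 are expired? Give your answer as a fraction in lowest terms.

Total selections: C(26,7) = 657800.
Count the complement (more than 4 expired): C(17,5)·C(9,2) + C(17,6)·C(9,1) + C(17,7)·C(9,0) = 222768 + 111384 + 19448 = 353600.
Probability = 1 − 353600/657800 = 304200/657800 = 117/253.

117/253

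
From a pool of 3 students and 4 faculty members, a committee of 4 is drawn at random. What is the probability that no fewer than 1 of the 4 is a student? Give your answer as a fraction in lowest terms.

34/35

Total selections: C(7,4) = 35.
The complement is all 4 are faculty members: C(4,4) = 1.
Probability = 1 − 1/35 = 34/35.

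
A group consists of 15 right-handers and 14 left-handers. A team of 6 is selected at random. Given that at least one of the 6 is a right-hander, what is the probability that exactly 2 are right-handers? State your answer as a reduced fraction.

55/247

Work in counts. Selections with at least one right-hander: C(29,6) − C(14,6) = 475020 − 3003 = 472017.
Of those, selections where exactly 2 are right-handers: C(15,2)·C(14,4) = 105·1001 = 105105.
Conditional probability = 105105/472017 = 55/247.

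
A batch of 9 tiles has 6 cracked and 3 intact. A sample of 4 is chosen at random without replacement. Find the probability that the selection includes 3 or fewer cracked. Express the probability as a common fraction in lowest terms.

There are C(9,4) = 126 ways to choose the 4.
The complement is exactly 4 cracked: C(6,4)·C(3,0) = 15.
Probability = 1 − 15/126 = 111/126 = 37/42.

37/42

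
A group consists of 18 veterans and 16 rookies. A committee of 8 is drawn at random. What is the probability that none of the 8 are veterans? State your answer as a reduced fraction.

There are C(34,8) = 18156204 possible selections.
Selections with no veterans (all rookies): C(16,8) = 12870.
Probability = 12870/18156204 = 65/91698.

65/91698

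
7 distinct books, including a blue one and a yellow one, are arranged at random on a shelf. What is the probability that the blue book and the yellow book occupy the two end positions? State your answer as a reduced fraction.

1/21

There are 7! = 5040 arrangements.
Place the blue book and the yellow book at the ends in 2 ways, arrange the remaining 5 in 5! = 120 ways: 2·120 = 240.
Probability = 240/5040 = 1/21.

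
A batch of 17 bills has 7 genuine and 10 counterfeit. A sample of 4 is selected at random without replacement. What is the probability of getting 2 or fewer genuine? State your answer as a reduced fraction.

There are C(17,4) = 2380 ways to choose the 4.
Favorable selections (2 or fewer genuine): C(7,0)·C(10,4) + C(7,1)·C(10,3) + C(7,2)·C(10,2) = 210 + 840 + 945 = 1995.
Probability = 1995/2380 = 57/68.

57/68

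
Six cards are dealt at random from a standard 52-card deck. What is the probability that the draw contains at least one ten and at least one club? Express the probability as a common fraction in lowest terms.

There are C(52,6) = 20358520 possible draws.
By inclusion-exclusion on the complements, draws missing all tens or all clubs: C(48,6) + C(39,6) − C(36,6) = 12271512 + 3262623 − 1947792 = 13586343.
So draws with at least one of each: 20358520 − 13586343 = 6772177, probability 6772177/20358520.

6772177/20358520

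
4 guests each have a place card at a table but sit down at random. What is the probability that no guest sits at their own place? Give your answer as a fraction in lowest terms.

3/8

There are 4! = 24 seatings.
By inclusion-exclusion, seatings with no fixed points: C(4,0)·4! − C(4,1)·3! + C(4,2)·2! − C(4,3)·1! + C(4,4)·0! = 9.
Probability = 9/24 = 3/8.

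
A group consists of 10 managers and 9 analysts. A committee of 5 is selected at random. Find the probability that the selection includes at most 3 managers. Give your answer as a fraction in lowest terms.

Total selections: C(19,5) = 11628.
Count the complement (more than 3 managers): C(10,4)·C(9,1) + C(10,5)·C(9,0) = 1890 + 252 = 2142.
Probability = 1 − 2142/11628 = 9486/11628 = 31/38.

31/38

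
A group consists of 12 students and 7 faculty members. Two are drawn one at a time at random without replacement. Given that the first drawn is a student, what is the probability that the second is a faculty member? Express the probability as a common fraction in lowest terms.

7/18

After removing one student, 18 remain: 11 students and 7 faculty members.
So the probability the next is a faculty member is 7/18.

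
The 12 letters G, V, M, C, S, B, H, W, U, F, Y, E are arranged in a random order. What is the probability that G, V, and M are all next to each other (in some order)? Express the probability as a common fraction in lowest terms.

1/22

There are 12! = 479001600 arrangements.
Treat the three as one block: 10! placements × 3! orders within the block = 3628800·6 = 21772800.
Probability = 21772800/479001600 = 1/22.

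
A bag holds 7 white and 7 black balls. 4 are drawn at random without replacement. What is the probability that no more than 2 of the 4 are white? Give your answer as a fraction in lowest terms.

There are C(14,4) = 1001 ways to choose the 4.
Count the complement (more than 2 white): C(7,3)·C(7,1) + C(7,4)·C(7,0) = 245 + 35 = 280.
Probability = 1 − 280/1001 = 721/1001 = 103/143.

103/143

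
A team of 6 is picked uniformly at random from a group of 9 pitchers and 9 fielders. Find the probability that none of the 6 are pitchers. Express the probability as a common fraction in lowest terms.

There are C(18,6) = 18564 possible selections.
Selections with no pitchers (all fielders): C(9,6) = 84.
Probability = 84/18564 = 1/221.

1/221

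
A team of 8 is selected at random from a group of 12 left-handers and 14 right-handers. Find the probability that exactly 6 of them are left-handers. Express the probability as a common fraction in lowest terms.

There are C(26,8) = 1562275 ways to choose 8 from 26.
Selections with exactly 6 left-handers: choose 6 of the 12 left-handers and 2 of the 14 right-handers, C(12,6)·C(14,2) = 924·91 = 84084.
Probability = 84084/1562275 = 588/10925.

588/10925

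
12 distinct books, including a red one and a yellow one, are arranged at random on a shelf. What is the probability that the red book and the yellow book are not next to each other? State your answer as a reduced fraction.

There are 12! = 479001600 arrangements.
Arrangements with the red book and the yellow book adjacent: 2·11! = 79833600.
So not adjacent: 479001600 − 79833600 = 399168000, probability 399168000/479001600 = 5/6.

5/6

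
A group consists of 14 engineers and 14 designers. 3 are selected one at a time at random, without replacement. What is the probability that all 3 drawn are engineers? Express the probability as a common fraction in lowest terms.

1/9

Multiply the conditional probabilities at each draw: 14/28 · 13/27 · 12/26 = 2184/19656 = 1/9.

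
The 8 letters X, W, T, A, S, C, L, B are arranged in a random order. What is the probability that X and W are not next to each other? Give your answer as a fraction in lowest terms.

There are 8! = 40320 arrangements.
Arrangements with X and W adjacent: 2·7! = 10080.
So not adjacent: 40320 − 10080 = 30240, probability 30240/40320 = 3/4.

3/4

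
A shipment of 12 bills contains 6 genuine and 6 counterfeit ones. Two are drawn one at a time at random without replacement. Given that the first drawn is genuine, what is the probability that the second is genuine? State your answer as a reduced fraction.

After removing one genuine, 11 remain: 5 genuine and 6 counterfeit.
So the probability the next is genuine is 5/11.

5/11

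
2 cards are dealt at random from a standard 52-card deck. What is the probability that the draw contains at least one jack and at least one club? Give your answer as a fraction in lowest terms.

29/442

There are C(52,2) = 1326 possible draws.
By inclusion-exclusion on the complements, draws missing all jacks or all clubs: C(48,2) + C(39,2) − C(36,2) = 1128 + 741 − 630 = 1239.
So draws with at least one of each: 1326 − 1239 = 87, probability 87/1326 = 29/442.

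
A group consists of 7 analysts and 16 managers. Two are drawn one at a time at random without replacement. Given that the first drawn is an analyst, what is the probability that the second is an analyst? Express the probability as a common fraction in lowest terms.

3/11

After removing one analyst, 22 remain: 6 analysts and 16 managers.
So the probability the next is an analyst is 6/22 = 3/11.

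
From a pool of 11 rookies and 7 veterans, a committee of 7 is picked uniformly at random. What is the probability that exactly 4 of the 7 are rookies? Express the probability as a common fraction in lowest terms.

1925/5304

There are C(18,7) = 31824 ways to choose 7 from 18.
Selections with exactly 4 rookies: choose 4 of the 11 rookies and 3 of the 7 veterans, C(11,4)·C(7,3) = 330·35 = 11550.
Probability = 11550/31824 = 1925/5304.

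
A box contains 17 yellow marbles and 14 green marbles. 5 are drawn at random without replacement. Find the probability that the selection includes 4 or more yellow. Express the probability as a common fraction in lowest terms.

5644/24273

Total selections: C(31,5) = 169911.
Favorable selections (4 or more yellow): C(17,4)·C(14,1) + C(17,5)·C(14,0) = 33320 + 6188 = 39508.
Probability = 39508/169911 = 5644/24273.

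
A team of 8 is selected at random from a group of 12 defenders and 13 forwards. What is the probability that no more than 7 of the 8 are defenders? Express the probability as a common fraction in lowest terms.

2184/2185

There are C(25,8) = 1081575 ways to choose the 8.
The complement is exactly 8 defenders: C(12,8)·C(13,0) = 495.
Probability = 1 − 495/1081575 = 1081080/1081575 = 2184/2185.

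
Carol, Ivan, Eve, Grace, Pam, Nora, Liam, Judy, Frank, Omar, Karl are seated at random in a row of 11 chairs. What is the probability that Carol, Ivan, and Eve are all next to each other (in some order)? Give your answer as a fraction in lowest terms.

3/55

There are 11! = 39916800 arrangements.
Treat the three as one block: 9! placements × 3! orders within the block = 362880·6 = 2177280.
Probability = 2177280/39916800 = 3/55.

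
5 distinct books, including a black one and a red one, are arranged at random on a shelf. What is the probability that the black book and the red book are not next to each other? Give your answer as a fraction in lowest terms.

There are 5! = 120 arrangements.
Arrangements with the black book and the red book adjacent: 2·4! = 48.
So not adjacent: 120 − 48 = 72, probability 72/120 = 3/5.

3/5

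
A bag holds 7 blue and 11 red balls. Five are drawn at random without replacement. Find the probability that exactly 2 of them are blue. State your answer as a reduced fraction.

Total number of selections: C(18,5) = 8568.
Selections with exactly 2 blue: choose 2 of the 7 blue and 3 of the 11 red, C(7,2)·C(11,3) = 21·165 = 3465.
Probability = 3465/8568 = 55/136.

55/136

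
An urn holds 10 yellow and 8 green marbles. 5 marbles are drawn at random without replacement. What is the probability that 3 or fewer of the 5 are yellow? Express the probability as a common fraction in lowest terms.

79/102

There are C(18,5) = 8568 ways to choose the 5.
Count the complement (more than 3 yellow): C(10,4)·C(8,1) + C(10,5)·C(8,0) = 1680 + 252 = 1932.
Probability = 1 − 1932/8568 = 6636/8568 = 79/102.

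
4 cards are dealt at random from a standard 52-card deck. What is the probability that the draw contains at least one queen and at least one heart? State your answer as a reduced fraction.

52799/270725

There are C(52,4) = 270725 possible draws.
By inclusion-exclusion on the complements, draws missing all queens or all hearts: C(48,4) + C(39,4) − C(36,4) = 194580 + 82251 − 58905 = 217926.
So draws with at least one of each: 270725 − 217926 = 52799, probability 52799/270725.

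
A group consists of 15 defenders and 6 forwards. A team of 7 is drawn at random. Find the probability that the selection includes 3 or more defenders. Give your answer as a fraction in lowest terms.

7709/7752

There are C(21,7) = 116280 ways to choose the 7.
Count the complement (fewer than 3 defenders): C(15,1)·C(6,6) + C(15,2)·C(6,5) = 15 + 630 = 645.
Probability = 1 − 645/116280 = 115635/116280 = 7709/7752.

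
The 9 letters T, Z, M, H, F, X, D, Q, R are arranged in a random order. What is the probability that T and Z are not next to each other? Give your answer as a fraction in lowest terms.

7/9

There are 9! = 362880 arrangements.
Arrangements with T and Z adjacent: 2·8! = 80640.
So not adjacent: 362880 − 80640 = 282240, probability 282240/362880 = 7/9.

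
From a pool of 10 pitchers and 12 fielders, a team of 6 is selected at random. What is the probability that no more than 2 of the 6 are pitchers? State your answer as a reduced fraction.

943/2261

There are C(22,6) = 74613 ways to choose the 6.
Favorable selections (no more than 2 pitchers): C(10,0)·C(12,6) + C(10,1)·C(12,5) + C(10,2)·C(12,4) = 924 + 7920 + 22275 = 31119.
Probability = 31119/74613 = 943/2261.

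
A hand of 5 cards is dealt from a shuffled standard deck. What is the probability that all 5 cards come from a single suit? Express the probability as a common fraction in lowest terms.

There are C(52,5) = 2598960 possible 5-card hands.
Hands of one suit: 4 suits × C(13,5) = 4·1287 = 5148.
Probability = 5148/2598960 = 33/16660.

33/16660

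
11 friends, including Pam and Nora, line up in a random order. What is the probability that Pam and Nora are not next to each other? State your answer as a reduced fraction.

There are 11! = 39916800 arrangements.
Arrangements with Pam and Nora adjacent: 2·10! = 7257600.
So not adjacent: 39916800 − 7257600 = 32659200, probability 32659200/39916800 = 9/11.

9/11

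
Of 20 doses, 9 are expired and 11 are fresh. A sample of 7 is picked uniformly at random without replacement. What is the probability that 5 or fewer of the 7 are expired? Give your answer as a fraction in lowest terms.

There are C(20,7) = 77520 ways to choose the 7.
Favorable selections (5 or fewer expired): C(9,0)·C(11,7) + C(9,1)·C(11,6) + C(9,2)·C(11,5) + C(9,3)·C(11,4) + C(9,4)·C(11,3) + C(9,5)·C(11,2) = 330 + 4158 + 16632 + 27720 + 20790 + 6930 = 76560.
Probability = 76560/77520 = 319/323.

319/323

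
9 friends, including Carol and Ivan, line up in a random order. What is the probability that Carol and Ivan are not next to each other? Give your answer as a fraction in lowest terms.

There are 9! = 362880 arrangements.
Arrangements with Carol and Ivan adjacent: 2·8! = 80640.
So not adjacent: 362880 − 80640 = 282240, probability 282240/362880 = 7/9.

7/9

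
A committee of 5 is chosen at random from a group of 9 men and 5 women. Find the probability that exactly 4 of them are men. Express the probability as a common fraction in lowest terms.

45/143

There are C(14,5) = 2002 ways to choose 5 from 14.
Selections with exactly 4 men: choose 4 of the 9 men and 1 of the 5 women, C(9,4)·C(5,1) = 126·5 = 630.
Probability = 630/2002 = 45/143.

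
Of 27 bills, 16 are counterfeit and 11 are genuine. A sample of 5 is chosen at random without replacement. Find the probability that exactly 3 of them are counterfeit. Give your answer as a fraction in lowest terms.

3080/8073

There are C(27,5) = 80730 ways to choose 5 from 27.
Selections with exactly 3 counterfeit: choose 3 of the 16 counterfeit and 2 of the 11 genuine, C(16,3)·C(11,2) = 560·55 = 30800.
Probability = 30800/80730 = 3080/8073.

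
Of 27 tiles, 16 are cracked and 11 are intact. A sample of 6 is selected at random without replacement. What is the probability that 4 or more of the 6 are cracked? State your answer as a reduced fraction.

There are C(27,6) = 296010 ways to choose the 6.
Favorable selections (4 or more cracked): C(16,4)·C(11,2) + C(16,5)·C(11,1) + C(16,6)·C(11,0) = 100100 + 48048 + 8008 = 156156.
Probability = 156156/296010 = 182/345.

182/345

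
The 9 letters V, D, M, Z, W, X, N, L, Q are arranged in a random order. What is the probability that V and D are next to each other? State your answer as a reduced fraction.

2/9

There are 9! = 362880 arrangements.
Treat V and D as a block: 8! arrangements of the blocks × 2 orders within the block = 2·40320 = 80640.
Probability = 80640/362880 = 2/9.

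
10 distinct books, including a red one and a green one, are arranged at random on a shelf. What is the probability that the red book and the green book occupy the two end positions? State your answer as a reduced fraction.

There are 10! = 3628800 arrangements.
Place the red book and the green book at the ends in 2 ways, arrange the remaining 8 in 8! = 40320 ways: 2·40320 = 80640.
Probability = 80640/3628800 = 1/45.

1/45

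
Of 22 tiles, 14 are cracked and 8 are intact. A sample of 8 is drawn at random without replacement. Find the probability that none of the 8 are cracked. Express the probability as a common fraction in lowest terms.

1/319770

There are C(22,8) = 319770 possible selections.
Selections with no cracked (all intact): C(8,8) = 1.
Probability = 1/319770.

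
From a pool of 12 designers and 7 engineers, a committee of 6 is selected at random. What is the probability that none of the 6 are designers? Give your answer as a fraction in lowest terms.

1/3876

There are C(19,6) = 27132 possible selections.
Selections with no designers (all engineers): C(7,6) = 7.
Probability = 7/27132 = 1/3876.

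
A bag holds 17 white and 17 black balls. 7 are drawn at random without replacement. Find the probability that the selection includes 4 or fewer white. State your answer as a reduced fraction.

15839/19778

There are C(34,7) = 5379616 ways to choose the 7.
Count the complement (more than 4 white): C(17,5)·C(17,2) + C(17,6)·C(17,1) + C(17,7)·C(17,0) = 841568 + 210392 + 19448 = 1071408.
Probability = 1 − 1071408/5379616 = 4308208/5379616 = 15839/19778.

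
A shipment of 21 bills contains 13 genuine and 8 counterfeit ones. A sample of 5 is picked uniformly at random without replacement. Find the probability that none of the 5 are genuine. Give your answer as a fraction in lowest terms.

There are C(21,5) = 20349 possible selections.
Selections with no genuine (all counterfeit): C(8,5) = 56.
Probability = 56/20349 = 8/2907.

8/2907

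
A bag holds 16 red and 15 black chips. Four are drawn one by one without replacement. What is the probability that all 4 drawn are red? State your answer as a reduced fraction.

52/899

Multiply the conditional probabilities at each draw: 16/31 · 15/30 · 14/29 · 13/28 = 43680/755160 = 52/899.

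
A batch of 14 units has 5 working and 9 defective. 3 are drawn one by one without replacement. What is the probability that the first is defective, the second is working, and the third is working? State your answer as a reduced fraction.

Multiply the conditional probabilities at each draw: 9/14 · 5/13 · 4/12 = 180/2184 = 15/182.

15/182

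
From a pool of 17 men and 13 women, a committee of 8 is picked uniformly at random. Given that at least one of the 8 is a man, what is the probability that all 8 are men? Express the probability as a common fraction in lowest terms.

55/13239

Work in counts. Selections with at least one man: C(30,8) − C(13,8) = 5852925 − 1287 = 5851638.
Of those, selections where all 8 are men: C(17,8) = 24310.
Conditional probability = 24310/5851638 = 55/13239.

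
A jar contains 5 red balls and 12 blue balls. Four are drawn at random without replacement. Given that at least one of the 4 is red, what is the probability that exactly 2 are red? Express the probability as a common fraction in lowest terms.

Work in counts. Selections with at least one red: C(17,4) − C(12,4) = 2380 − 495 = 1885.
Of those, selections where exactly 2 are red: C(5,2)·C(12,2) = 10·66 = 660.
Conditional probability = 660/1885 = 132/377.

132/377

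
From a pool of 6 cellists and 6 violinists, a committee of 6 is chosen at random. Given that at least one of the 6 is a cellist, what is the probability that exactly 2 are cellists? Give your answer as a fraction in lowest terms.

225/923

Work in counts. Selections with at least one cellist: C(12,6) − C(6,6) = 924 − 1 = 923.
Of those, selections where exactly 2 are cellists: C(6,2)·C(6,4) = 15·15 = 225.
Conditional probability = 225/923.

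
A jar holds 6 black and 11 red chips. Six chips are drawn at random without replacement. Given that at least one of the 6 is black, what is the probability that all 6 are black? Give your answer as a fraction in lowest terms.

Work in counts. Selections with at least one black: C(17,6) − C(11,6) = 12376 − 462 = 11914.
Of those, selections where all 6 are black: C(6,6) = 1.
Conditional probability = 1/11914.

1/11914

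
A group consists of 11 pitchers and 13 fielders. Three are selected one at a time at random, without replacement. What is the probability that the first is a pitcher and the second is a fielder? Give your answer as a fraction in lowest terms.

Multiply the conditional probabilities at each draw: 11/24 · 13/23 = 143/552.

143/552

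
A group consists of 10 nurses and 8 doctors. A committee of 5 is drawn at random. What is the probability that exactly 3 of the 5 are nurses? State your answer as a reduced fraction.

Total number of selections: C(18,5) = 8568.
Selections with exactly 3 nurses: choose 3 of the 10 nurses and 2 of the 8 doctors, C(10,3)·C(8,2) = 120·28 = 3360.
Probability = 3360/8568 = 20/51.

20/51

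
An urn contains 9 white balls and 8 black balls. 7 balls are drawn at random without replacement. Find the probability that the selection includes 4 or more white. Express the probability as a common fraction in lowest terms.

Total selections: C(17,7) = 19448.
Favorable selections (4 or more white): C(9,4)·C(8,3) + C(9,5)·C(8,2) + C(9,6)·C(8,1) + C(9,7)·C(8,0) = 7056 + 3528 + 672 + 36 = 11292.
Probability = 11292/19448 = 2823/4862.

2823/4862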